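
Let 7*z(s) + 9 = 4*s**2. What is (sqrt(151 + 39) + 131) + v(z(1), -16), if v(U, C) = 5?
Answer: 136 + sqrt(190) ≈ 149.78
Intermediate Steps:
z(s) = -9/7 + 4*s**2/7 (z(s) = -9/7 + (4*s**2)/7 = -9/7 + 4*s**2/7)
(sqrt(151 + 39) + 131) + v(z(1), -16) = (sqrt(151 + 39) + 131) + 5 = (sqrt(190) + 131) + 5 = (131 + sqrt(190)) + 5 = 136 + sqrt(190)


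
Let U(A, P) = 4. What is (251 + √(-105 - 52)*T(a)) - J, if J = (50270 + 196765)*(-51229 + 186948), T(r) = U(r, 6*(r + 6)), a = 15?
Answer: -33527342914 + 4*I*√157 ≈ -3.3527e+10 + 50.12*I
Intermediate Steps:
T(r) = 4
J = 33527343165 (J = 247035*135719 = 33527343165)
(251 + √(-105 - 52)*T(a)) - J = (251 + √(-105 - 52)*4) - 1*33527343165 = (251 + √(-157)*4) - 33527343165 = (251 + (I*√157)*4) - 33527343165 = (251 + 4*I*√157) - 33527343165 = -33527342914 + 4*I*√157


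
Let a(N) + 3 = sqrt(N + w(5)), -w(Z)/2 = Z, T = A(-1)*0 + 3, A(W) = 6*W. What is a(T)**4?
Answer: (3 - I*sqrt(7))**4 ≈ -248.0 - 63.498*I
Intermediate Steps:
T = 3 (T = (6*(-1))*0 + 3 = -6*0 + 3 = 0 + 3 = 3)
w(Z) = -2*Z
a(N) = -3 + sqrt(-10 + N) (a(N) = -3 + sqrt(N - 2*5) = -3 + sqrt(N - 10) = -3 + sqrt(-10 + N))
a(T)**4 = (-3 + sqrt(-10 + 3))**4 = (-3 + sqrt(-7))**4 = (-3 + I*sqrt(7))**4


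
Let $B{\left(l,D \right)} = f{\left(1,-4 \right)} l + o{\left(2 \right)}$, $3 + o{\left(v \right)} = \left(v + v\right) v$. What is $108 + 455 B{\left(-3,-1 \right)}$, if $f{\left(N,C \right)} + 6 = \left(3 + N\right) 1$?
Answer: $5113$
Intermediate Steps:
$o{\left(v \right)} = -3 + 2 v^{2}$ ($o{\left(v \right)} = -3 + \left(v + v\right) v = -3 + 2 v v = -3 + 2 v^{2}$)
$f{\left(N,C \right)} = -3 + N$ ($f{\left(N,C \right)} = -6 + \left(3 + N\right) 1 = -6 + \left(3 + N\right) = -3 + N$)
$B{\left(l,D \right)} = 5 - 2 l$ ($B{\left(l,D \right)} = \left(-3 + 1\right) l - \left(3 - 2 \cdot 2^{2}\right) = - 2 l + \left(-3 + 2 \cdot 4\right) = - 2 l + \left(-3 + 8\right) = - 2 l + 5 = 5 - 2 l$)
$108 + 455 B{\left(-3,-1 \right)} = 108 + 455 \left(5 - -6\right) = 108 + 455 \left(5 + 6\right) = 108 + 455 \cdot 11 = 108 + 5005 = 5113$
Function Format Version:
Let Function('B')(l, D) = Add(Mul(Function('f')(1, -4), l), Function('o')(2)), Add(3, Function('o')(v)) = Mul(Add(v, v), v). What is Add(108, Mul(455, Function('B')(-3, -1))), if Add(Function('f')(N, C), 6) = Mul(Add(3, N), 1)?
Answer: 5113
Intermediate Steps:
Function('o')(v) = Add(-3, Mul(2, Pow(v, 2))) (Function('o')(v) = Add(-3, Mul(Add(v, v), v)) = Add(-3, Mul(Mul(2, v), v)) = Add(-3, Mul(2, Pow(v, 2))))
Function('f')(N, C) = Add(-3, N) (Function('f')(N, C) = Add(-6, Mul(Add(3, N), 1)) = Add(-6, Add(3, N)) = Add(-3, N))
Function('B')(l, D) = Add(5, Mul(-2, l)) (Function('B')(l, D) = Add(Mul(Add(-3, 1), l), Add(-3, Mul(2, Pow(2, 2)))) = Add(Mul(-2, l), Add(-3, Mul(2, 4))) = Add(Mul(-2, l), Add(-3, 8)) = Add(Mul(-2, l), 5) = Add(5, Mul(-2, l)))
Add(108, Mul(455, Function('B')(-3, -1))) = Add(108, Mul(455, Add(5, Mul(-2, -3)))) = Add(108, Mul(455, Add(5, 6))) = Add(108, Mul(455, 11)) = Add(108, 5005) = 5113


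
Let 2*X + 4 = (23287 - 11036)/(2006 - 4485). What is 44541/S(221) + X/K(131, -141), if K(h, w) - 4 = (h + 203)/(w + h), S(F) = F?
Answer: 10829044467/53690182 ≈ 201.70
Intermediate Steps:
K(h, w) = 4 + (203 + h)/(h + w) (K(h, w) = 4 + (h + 203)/(w + h) = 4 + (203 + h)/(h + w))
X = -22167/4958 (X = -2 + ((23287 - 11036)/(2006 - 4485))/2 = -2 + (12251/(-2479))/2 = -2 + (12251*(-1/2479))/2 = -2 + (1/2)*(-12251/2479) = -2 - 12251/4958 = -22167/4958 ≈ -4.4710)
44541/S(221) + X/K(131, -141) = 44541/221 - 22167*(131 - 141)/(203 + 4*(-141) + 5*131)/4958 = 44541*(1/221) - 22167*(-10/(203 - 564 + 655))/4958 = 44541/221 - 22167/(4958*((-1/10*294))) = 44541/221 - 22167/(4958*(-147/5)) = 44541/221 - 22167/4958*(-5/147) = 44541/221 + 36945/242942 = 10829044467/53690182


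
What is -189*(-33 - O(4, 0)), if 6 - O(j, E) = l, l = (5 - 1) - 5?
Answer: 7560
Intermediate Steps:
l = -1 (l = 4 - 5 = -1)
O(j, E) = 7 (O(j, E) = 6 - 1*(-1) = 6 + 1 = 7)
-189*(-33 - O(4, 0)) = -189*(-33 - 1*7) = -189*(-33 - 7) = -189*(-40) = 7560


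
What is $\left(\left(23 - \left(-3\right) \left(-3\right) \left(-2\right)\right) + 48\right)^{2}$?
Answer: $7921$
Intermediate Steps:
$\left(\left(23 - \left(-3\right) \left(-3\right) \left(-2\right)\right) + 48\right)^{2} = \left(\left(23 - 9 \left(-2\right)\right) + 48\right)^{2} = \left(\left(23 - -18\right) + 48\right)^{2} = \left(\left(23 + 18\right) + 48\right)^{2} = \left(41 + 48\right)^{2} = 89^{2} = 7921$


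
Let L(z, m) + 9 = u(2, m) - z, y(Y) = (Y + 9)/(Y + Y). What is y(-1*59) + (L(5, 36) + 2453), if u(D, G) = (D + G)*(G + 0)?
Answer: 224638/59 ≈ 3807.4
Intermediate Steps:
u(D, G) = G*(D + G) (u(D, G) = (D + G)*G = G*(D + G))
y(Y) = (9 + Y)/(2*Y) (y(Y) = (9 + Y)/((2*Y)) = (9 + Y)*(1/(2*Y)) = (9 + Y)/(2*Y))
L(z, m) = -9 - z + m*(2 + m) (L(z, m) = -9 + (m*(2 + m) - z) = -9 + (-z + m*(2 + m)) = -9 - z + m*(2 + m))
y(-1*59) + (L(5, 36) + 2453) = (9 - 1*59)/(2*((-1*59))) + ((-9 - 1*5 + 36*(2 + 36)) + 2453) = (½)*(9 - 59)/(-59) + ((-9 - 5 + 36*38) + 2453) = (½)*(-1/59)*(-50) + ((-9 - 5 + 1368) + 2453) = 25/59 + (1354 + 2453) = 25/59 + 3807 = 224638/59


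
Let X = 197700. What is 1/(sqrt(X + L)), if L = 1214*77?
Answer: sqrt(291178)/291178 ≈ 0.0018532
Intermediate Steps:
L = 93478
1/(sqrt(X + L)) = 1/(sqrt(197700 + 93478)) = 1/(sqrt(291178)) = sqrt(291178)/291178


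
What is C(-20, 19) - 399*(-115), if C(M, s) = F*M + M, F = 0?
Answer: 45865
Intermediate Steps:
C(M, s) = M (C(M, s) = 0*M + M = 0 + M = M)
C(-20, 19) - 399*(-115) = -20 - 399*(-115) = -20 + 45885 = 45865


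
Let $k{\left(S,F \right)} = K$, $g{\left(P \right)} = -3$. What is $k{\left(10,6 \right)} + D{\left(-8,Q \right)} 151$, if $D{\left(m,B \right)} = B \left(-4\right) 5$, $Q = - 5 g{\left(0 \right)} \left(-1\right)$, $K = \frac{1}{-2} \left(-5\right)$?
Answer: $\frac{90605}{2} \approx 45303.0$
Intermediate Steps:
$K = \frac{5}{2}$ ($K = \left(- \frac{1}{2}\right) \left(-5\right) = \frac{5}{2} \approx 2.5$)
$k{\left(S,F \right)} = \frac{5}{2}$
$Q = -15$ ($Q = \left(-5\right) \left(-3\right) \left(-1\right) = 15 \left(-1\right) = -15$)
$D{\left(m,B \right)} = - 20 B$ ($D{\left(m,B \right)} = - 4 B 5 = - 20 B$)
$k{\left(10,6 \right)} + D{\left(-8,Q \right)} 151 = \frac{5}{2} + \left(-20\right) \left(-15\right) 151 = \frac{5}{2} + 300 \cdot 151 = \frac{5}{2} + 45300 = \frac{90605}{2}$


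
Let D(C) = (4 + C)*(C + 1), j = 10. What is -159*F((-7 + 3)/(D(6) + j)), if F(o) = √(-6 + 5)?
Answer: -159*I ≈ -159.0*I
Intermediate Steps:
D(C) = (1 + C)*(4 + C) (D(C) = (4 + C)*(1 + C) = (1 + C)*(4 + C))
F(o) = I (F(o) = √(-1) = I)
-159*F((-7 + 3)/(D(6) + j)) = -159*I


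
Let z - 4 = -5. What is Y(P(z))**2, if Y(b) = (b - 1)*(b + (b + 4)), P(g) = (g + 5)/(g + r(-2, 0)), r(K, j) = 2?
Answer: 1296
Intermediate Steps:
z = -1 (z = 4 - 5 = -1)
P(g) = (5 + g)/(2 + g) (P(g) = (g + 5)/(g + 2) = (5 + g)/(2 + g))
Y(b) = (-1 + b)*(4 + 2*b) (Y(b) = (-1 + b)*(b + (4 + b)) = (-1 + b)*(4 + 2*b))
Y(P(z))**2 = (-4 + 2*((5 - 1)/(2 - 1)) + 2*((5 - 1)/(2 - 1))**2)**2 = (-4 + 2*(4/1) + 2*(4/1)**2)**2 = (-4 + 2*(1*4) + 2*(1*4)**2)**2 = (-4 + 2*4 + 2*4**2)**2 = (-4 + 8 + 2*16)**2 = (-4 + 8 + 32)**2 = 36**2 = 1296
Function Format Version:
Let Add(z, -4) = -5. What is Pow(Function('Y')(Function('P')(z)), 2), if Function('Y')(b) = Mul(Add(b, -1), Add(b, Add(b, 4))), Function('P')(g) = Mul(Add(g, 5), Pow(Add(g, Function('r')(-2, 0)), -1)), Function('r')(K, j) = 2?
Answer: 1296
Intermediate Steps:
z = -1 (z = Add(4, -5) = -1)
Function('P')(g) = Mul(Pow(Add(2, g), -1), Add(5, g)) (Function('P')(g) = Mul(Add(g, 5), Pow(Add(g, 2), -1)) = Mul(Add(5, g), Pow(Add(2, g), -1)) = Mul(Pow(Add(2, g), -1), Add(5, g)))
Function('Y')(b) = Mul(Add(-1, b), Add(4, Mul(2, b))) (Function('Y')(b) = Mul(Add(-1, b), Add(b, Add(4, b))) = Mul(Add(-1, b), Add(4, Mul(2, b))))
Pow(Function('Y')(Function('P')(z)), 2) = Pow(Add(-4, Mul(2, Mul(Pow(Add(2, -1), -1), Add(5, -1))), Mul(2, Pow(Mul(Pow(Add(2, -1), -1), Add(5, -1)), 2))), 2) = Pow(Add(-4, Mul(2, Mul(Pow(1, -1), 4)), Mul(2, Pow(Mul(Pow(1, -1), 4), 2))), 2) = Pow(Add(-4, Mul(2, Mul(1, 4)), Mul(2, Pow(Mul(1, 4), 2))), 2) = Pow(Add(-4, Mul(2, 4), Mul(2, Pow(4, 2))), 2) = Pow(Add(-4, 8, Mul(2, 16)), 2) = Pow(Add(-4, 8, 32), 2) = Pow(36, 2) = 1296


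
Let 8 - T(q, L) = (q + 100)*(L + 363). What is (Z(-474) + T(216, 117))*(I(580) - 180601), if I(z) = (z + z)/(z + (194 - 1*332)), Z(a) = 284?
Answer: 6042234340508/221 ≈ 2.7340e+10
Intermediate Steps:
T(q, L) = 8 - (100 + q)*(363 + L) (T(q, L) = 8 - (q + 100)*(L + 363) = 8 - (100 + q)*(363 + L))
I(z) = 2*z/(-138 + z) (I(z) = (2*z)/(z + (194 - 332)) = (2*z)/(z - 138) = (2*z)/(-138 + z) = 2*z/(-138 + z))
(Z(-474) + T(216, 117))*(I(580) - 180601) = (284 + (-36292 - 363*216 - 100*117 - 1*117*216))*(2*580/(-138 + 580) - 180601) = (284 + (-36292 - 78408 - 11700 - 25272))*(2*580/442 - 180601) = (284 - 151672)*(2*580*(1/442) - 180601) = -151388*(580/221 - 180601) = -151388*(-39912241/221) = 6042234340508/221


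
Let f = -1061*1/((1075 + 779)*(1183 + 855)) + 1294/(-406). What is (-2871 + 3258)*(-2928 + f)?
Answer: -96676740357985/85225084 ≈ -1.1344e+6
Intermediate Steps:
f = -2444873827/767025756 (f = -1061/(1854*2038) + 1294*(-1/406) = -1061/3778452 - 647/203 = -2444873827/767025756 ≈ -3.1875)
(-2871 + 3258)*(-2928 + f) = (-2871 + 3258)*(-2928 - 2444873827/767025756) = 387*(-2248296287395/767025756) = -96676740357985/85225084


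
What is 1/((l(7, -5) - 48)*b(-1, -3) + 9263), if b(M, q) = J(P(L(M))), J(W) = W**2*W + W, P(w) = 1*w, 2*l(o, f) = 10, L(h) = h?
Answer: 1/9349 ≈ 0.00010696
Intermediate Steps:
l(o, f) = 5 (l(o, f) = (1/2)*10 = 5)
P(w) = w
J(W) = W + W**3 (J(W) = W**3 + W = W + W**3)
b(M, q) = M + M**3
1/((l(7, -5) - 48)*b(-1, -3) + 9263) = 1/((5 - 48)*(-1 + (-1)**3) + 9263) = 1/(-43*(-1 - 1) + 9263) = 1/(-43*(-2) + 9263) = 1/(86 + 9263) = 1/9349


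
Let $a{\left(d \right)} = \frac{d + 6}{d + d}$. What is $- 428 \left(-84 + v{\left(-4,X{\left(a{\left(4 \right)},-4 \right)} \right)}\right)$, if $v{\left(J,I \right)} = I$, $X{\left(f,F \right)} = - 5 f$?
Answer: $38627$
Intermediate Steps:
$a{\left(d \right)} = \frac{6 + d}{2 d}$
$- 428 \left(-84 + v{\left(-4,X{\left(a{\left(4 \right)},-4 \right)} \right)}\right) = - 428 \left(-84 - 5 \frac{6 + 4}{2 \cdot 4}\right) = - 428 \left(-84 - 5 \cdot \frac{1}{2} \cdot \frac{1}{4} \cdot 10\right) = - 428 \left(-84 - \frac{25}{4}\right) = \left(-428\right) \left(- \frac{361}{4}\right) = 38627$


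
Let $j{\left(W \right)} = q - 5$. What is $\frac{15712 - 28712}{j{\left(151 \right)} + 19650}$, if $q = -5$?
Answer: $- \frac{325}{491} \approx -0.66191$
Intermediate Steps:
$j{\left(W \right)} = -10$ ($j{\left(W \right)} = -5 - 5 = -10$)
$\frac{15712 - 28712}{j{\left(151 \right)} + 19650} = \frac{15712 - 28712}{-10 + 19650} = - \frac{13000}{19640} = \left(-13000\right) \frac{1}{19640} = - \frac{325}{491}$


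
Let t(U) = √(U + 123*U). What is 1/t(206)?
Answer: √6386/12772 ≈ 0.0062568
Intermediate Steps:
t(U) = 2*√31*√U (t(U) = √(124*U) = 2*√31*√U)
1/t(206) = 1/(2*√31*√206) = 1/(2*√6386) = √6386/12772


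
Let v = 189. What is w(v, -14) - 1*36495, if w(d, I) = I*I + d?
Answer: -36110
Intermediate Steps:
w(d, I) = d + I² (w(d, I) = I² + d = d + I²)
w(v, -14) - 1*36495 = (189 + (-14)²) - 1*36495 = (189 + 196) - 36495 = 385 - 36495 = -36110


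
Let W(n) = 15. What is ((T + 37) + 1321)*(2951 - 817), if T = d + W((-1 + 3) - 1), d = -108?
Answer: 2699510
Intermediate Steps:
T = -93 (T = -108 + 15 = -93)
((T + 37) + 1321)*(2951 - 817) = ((-93 + 37) + 1321)*(2951 - 817) = (-56 + 1321)*2134 = 1265*2134 = 2699510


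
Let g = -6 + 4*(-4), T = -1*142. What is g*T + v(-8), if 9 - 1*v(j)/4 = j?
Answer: 3192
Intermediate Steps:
v(j) = 36 - 4*j
T = -142
g = -22 (g = -6 - 16 = -22)
g*T + v(-8) = -22*(-142) + (36 - 4*(-8)) = 3124 + (36 + 32) = 3124 + 68 = 3192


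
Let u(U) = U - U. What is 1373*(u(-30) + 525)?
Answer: 720825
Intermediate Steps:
u(U) = 0
1373*(u(-30) + 525) = 1373*(0 + 525) = 1373*525 = 720825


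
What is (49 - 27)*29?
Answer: 638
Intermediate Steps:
(49 - 27)*29 = 22*29 = 638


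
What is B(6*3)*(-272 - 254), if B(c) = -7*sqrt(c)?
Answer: 11046*sqrt(2) ≈ 15621.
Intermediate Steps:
B(6*3)*(-272 - 254) = (-7*3*sqrt(2))*(-272 - 254) = -21*sqrt(2)*(-526) = 11046*sqrt(2)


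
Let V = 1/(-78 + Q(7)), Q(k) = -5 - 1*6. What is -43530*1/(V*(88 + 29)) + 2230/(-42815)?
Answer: 11058155176/333957 ≈ 33113.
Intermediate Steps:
Q(k) = -11 (Q(k) = -5 - 6 = -11)
V = -1/89 (V = 1/(-78 - 11) = 1/(-89) = -1/89 ≈ -0.011236)
-43530*1/(V*(88 + 29)) + 2230/(-42815) = -43530*(-89/(88 + 29)) + 2230/(-42815) = -43530/((-1/89*117)) + 2230*(-1/42815) = -43530/(-117/89) - 446/8563 = -43530*(-89/117) - 446/8563 = 1291390/39 - 446/8563 = 11058155176/333957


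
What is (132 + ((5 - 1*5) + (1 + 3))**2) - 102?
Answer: 46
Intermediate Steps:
(132 + ((5 - 1*5) + (1 + 3))**2) - 102 = (132 + ((5 - 5) + 4)**2) - 102 = (132 + (0 + 4)**2) - 102 = (132 + 4**2) - 102 = (132 + 16) - 102 = 148 - 102 = 46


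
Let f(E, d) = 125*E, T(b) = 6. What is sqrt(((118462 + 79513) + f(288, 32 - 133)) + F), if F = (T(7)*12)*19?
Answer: sqrt(235343) ≈ 485.12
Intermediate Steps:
F = 1368 (F = (6*12)*19 = 72*19 = 1368)
sqrt(((118462 + 79513) + f(288, 32 - 133)) + F) = sqrt(((118462 + 79513) + 125*288) + 1368) = sqrt((197975 + 36000) + 1368) = sqrt(233975 + 1368) = sqrt(235343)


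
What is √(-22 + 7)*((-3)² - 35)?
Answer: -26*I*√15 ≈ -100.7*I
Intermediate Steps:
√(-22 + 7)*((-3)² - 35) = √(-15)*(9 - 35) = (I*√15)*(-26) = -26*I*√15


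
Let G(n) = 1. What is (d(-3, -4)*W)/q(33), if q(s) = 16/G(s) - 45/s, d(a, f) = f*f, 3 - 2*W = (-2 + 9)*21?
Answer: -12672/161 ≈ -78.708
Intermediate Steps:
W = -72 (W = 3/2 - (-2 + 9)*21/2 = 3/2 - 7*21/2 = 3/2 - ½*147 = 3/2 - 147/2 = -72)
d(a, f) = f²
q(s) = 16 - 45/s (q(s) = 16/1 - 45/s = 16*1 - 45/s = 16 - 45/s)
(d(-3, -4)*W)/q(33) = ((-4)²*(-72))/(16 - 45/33) = (16*(-72))/(16 - 45*1/33) = -1152/(16 - 15/11) = -1152/161/11 = -1152*11/161 = -12672/161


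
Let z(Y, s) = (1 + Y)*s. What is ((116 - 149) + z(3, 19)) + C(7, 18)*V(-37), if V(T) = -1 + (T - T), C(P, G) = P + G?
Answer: 18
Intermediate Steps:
C(P, G) = G + P
V(T) = -1 (V(T) = -1 + 0 = -1)
z(Y, s) = s*(1 + Y)
((116 - 149) + z(3, 19)) + C(7, 18)*V(-37) = ((116 - 149) + 19*(1 + 3)) + (18 + 7)*(-1) = (-33 + 19*4) + 25*(-1) = (-33 + 76) - 25 = 43 - 25 = 18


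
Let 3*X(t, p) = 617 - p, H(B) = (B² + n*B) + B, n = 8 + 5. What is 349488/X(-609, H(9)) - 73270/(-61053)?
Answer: 32020956646/12515865 ≈ 2558.4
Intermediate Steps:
n = 13
H(B) = B² + 14*B (H(B) = (B² + 13*B) + B = B² + 14*B)
X(t, p) = 617/3 - p/3 (X(t, p) = (617 - p)/3 = 617/3 - p/3)
349488/X(-609, H(9)) - 73270/(-61053) = 349488/(617/3 - 3*(14 + 9)) - 73270/(-61053) = 349488/(617/3 - 3*23) - 73270*(-1/61053) = 349488/(617/3 - ⅓*207) + 73270/61053 = 349488/(617/3 - 69) + 73270/61053 = 349488/(410/3) + 73270/61053 = 349488*(3/410) + 73270/61053 = 524232/205 + 73270/61053 = 32020956646/12515865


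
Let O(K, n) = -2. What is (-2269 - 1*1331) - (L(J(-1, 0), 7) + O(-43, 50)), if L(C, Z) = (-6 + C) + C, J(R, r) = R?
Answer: -3590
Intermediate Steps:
L(C, Z) = -6 + 2*C
(-2269 - 1*1331) - (L(J(-1, 0), 7) + O(-43, 50)) = (-2269 - 1*1331) - ((-6 + 2*(-1)) - 2) = (-2269 - 1331) - ((-6 - 2) - 2) = -3600 - (-8 - 2) = -3600 - 1*(-10) = -3600 + 10 = -3590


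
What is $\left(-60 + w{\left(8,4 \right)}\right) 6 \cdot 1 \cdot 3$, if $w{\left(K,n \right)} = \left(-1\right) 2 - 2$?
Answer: $-1152$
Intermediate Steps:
$w{\left(K,n \right)} = -4$ ($w{\left(K,n \right)} = -2 - 2 = -4$)
$\left(-60 + w{\left(8,4 \right)}\right) 6 \cdot 1 \cdot 3 = \left(-60 - 4\right) 6 \cdot 1 \cdot 3 = - 64 \cdot 6 \cdot 3 = \left(-64\right) 18 = -1152$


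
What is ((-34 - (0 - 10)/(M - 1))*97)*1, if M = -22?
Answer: -76824/23 ≈ -3340.2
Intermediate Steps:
((-34 - (0 - 10)/(M - 1))*97)*1 = ((-34 - (0 - 10)/(-22 - 1))*97)*1 = ((-34 - (-10)/(-23))*97)*1 = ((-34 - (-10)*(-1)/23)*97)*1 = ((-34 - 1*10/23)*97)*1 = ((-34 - 10/23)*97)*1 = -792/23*97*1 = -76824/23*1 = -76824/23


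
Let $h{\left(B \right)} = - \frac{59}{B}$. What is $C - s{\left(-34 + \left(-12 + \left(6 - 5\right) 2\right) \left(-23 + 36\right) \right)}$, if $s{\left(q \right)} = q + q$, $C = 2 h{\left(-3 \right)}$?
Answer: $\frac{1102}{3} \approx 367.33$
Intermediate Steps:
$C = \frac{118}{3}$ ($C = 2 \left(- \frac{59}{-3}\right) = 2 \left(\left(-59\right) \left(- \frac{1}{3}\right)\right) = 2 \cdot \frac{59}{3} = \frac{118}{3} \approx 39.333$)
$s{\left(q \right)} = 2 q$
$C - s{\left(-34 + \left(-12 + \left(6 - 5\right) 2\right) \left(-23 + 36\right) \right)} = \frac{118}{3} - 2 \left(-34 + \left(-12 + \left(6 - 5\right) 2\right) \left(-23 + 36\right)\right) = \frac{118}{3} - 2 \left(-34 + \left(-12 + 1 \cdot 2\right) 13\right) = \frac{118}{3} - 2 \left(-34 + \left(-12 + 2\right) 13\right) = \frac{118}{3} - 2 \left(-34 - 130\right) = \frac{118}{3} - 2 \left(-164\right) = \frac{118}{3} - -328 = \frac{118}{3} + 328 = \frac{1102}{3}$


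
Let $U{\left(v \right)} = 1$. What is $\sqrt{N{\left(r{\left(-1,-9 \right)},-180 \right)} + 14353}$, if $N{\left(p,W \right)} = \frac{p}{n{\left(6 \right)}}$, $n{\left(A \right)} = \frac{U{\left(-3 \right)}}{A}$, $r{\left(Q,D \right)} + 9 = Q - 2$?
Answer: $\sqrt{14281} \approx 119.5$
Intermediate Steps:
$r{\left(Q,D \right)} = -11 + Q$ ($r{\left(Q,D \right)} = -9 + \left(Q - 2\right) = -9 + \left(-2 + Q\right) = -11 + Q$)
$n{\left(A \right)} = \frac{1}{A}$ ($n{\left(A \right)} = 1 \frac{1}{A} = \frac{1}{A}$)
$N{\left(p,W \right)} = 6 p$ ($N{\left(p,W \right)} = \frac{p}{\frac{1}{6}} = p \frac{1}{\frac{1}{6}} = p 6 = 6 p$)
$\sqrt{N{\left(r{\left(-1,-9 \right)},-180 \right)} + 14353} = \sqrt{6 \left(-11 - 1\right) + 14353} = \sqrt{6 \left(-12\right) + 14353} = \sqrt{-72 + 14353} = \sqrt{14281}$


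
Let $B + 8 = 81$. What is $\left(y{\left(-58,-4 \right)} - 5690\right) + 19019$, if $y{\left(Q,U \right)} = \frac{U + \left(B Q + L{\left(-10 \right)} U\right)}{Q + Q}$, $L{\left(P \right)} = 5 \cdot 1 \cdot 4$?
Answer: $\frac{775241}{58} \approx 13366.0$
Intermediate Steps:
$B = 73$ ($B = -8 + 81 = 73$)
$L{\left(P \right)} = 20$ ($L{\left(P \right)} = 5 \cdot 4 = 20$)
$y{\left(Q,U \right)} = \frac{21 U + 73 Q}{2 Q}$ ($y{\left(Q,U \right)} = \frac{U + \left(73 Q + 20 U\right)}{Q + Q} = \frac{U + \left(20 U + 73 Q\right)}{2 Q} = \left(21 U + 73 Q\right) \frac{1}{2 Q} = \frac{21 U + 73 Q}{2 Q}$)
$\left(y{\left(-58,-4 \right)} - 5690\right) + 19019 = \left(\frac{21 \left(-4\right) + 73 \left(-58\right)}{2 \left(-58\right)} - 5690\right) + 19019 = \left(\frac{1}{2} \left(- \frac{1}{58}\right) \left(-84 - 4234\right) - 5690\right) + 19019 = \left(\frac{1}{2} \left(- \frac{1}{58}\right) \left(-4318\right) - 5690\right) + 19019 = \left(\frac{2159}{58} - 5690\right) + 19019 = - \frac{327861}{58} + 19019 = \frac{775241}{58}$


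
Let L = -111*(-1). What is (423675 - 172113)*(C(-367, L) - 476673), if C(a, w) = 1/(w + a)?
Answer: -15348840218709/128 ≈ -1.1991e+11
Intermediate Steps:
L = 111
C(a, w) = 1/(a + w)
(423675 - 172113)*(C(-367, L) - 476673) = (423675 - 172113)*(1/(-367 + 111) - 476673) = 251562*(1/(-256) - 476673) = 251562*(-1/256 - 476673) = 251562*(-122028289/256) = -15348840218709/128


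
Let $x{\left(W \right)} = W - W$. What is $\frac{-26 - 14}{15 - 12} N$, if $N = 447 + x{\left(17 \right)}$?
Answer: $-5960$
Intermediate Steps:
$x{\left(W \right)} = 0$
$N = 447$ ($N = 447 + 0 = 447$)
$\frac{-26 - 14}{15 - 12} N = \frac{-26 - 14}{15 - 12} \cdot 447 = - \frac{40}{3} \cdot 447 = \left(-40\right) \frac{1}{3} \cdot 447 = \left(- \frac{40}{3}\right) 447 = -5960$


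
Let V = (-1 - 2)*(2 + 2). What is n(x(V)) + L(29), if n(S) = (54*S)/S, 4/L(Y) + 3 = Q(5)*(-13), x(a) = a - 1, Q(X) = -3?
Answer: 487/9 ≈ 54.111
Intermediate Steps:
V = -12 (V = -3*4 = -12)
x(a) = -1 + a
L(Y) = 1/9 (L(Y) = 4/(-3 - 3*(-13)) = 4/(-3 + 39) = 4/36 = 4*(1/36) = 1/9)
n(S) = 54
n(x(V)) + L(29) = 54 + 1/9 = 487/9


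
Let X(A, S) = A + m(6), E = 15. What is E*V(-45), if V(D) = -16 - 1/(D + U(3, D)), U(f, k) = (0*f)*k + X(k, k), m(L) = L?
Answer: -6715/28 ≈ -239.82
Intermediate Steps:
X(A, S) = 6 + A (X(A, S) = A + 6 = 6 + A)
U(f, k) = 6 + k (U(f, k) = (0*f)*k + (6 + k) = 0*k + (6 + k) = 0 + (6 + k) = 6 + k)
V(D) = -16 - 1/(6 + 2*D) (V(D) = -16 - 1/(D + (6 + D)) = -16 - 1/(6 + 2*D))
E*V(-45) = 15*((-97 - 32*(-45))/(2*(3 - 45))) = 15*((½)*(-97 + 1440)/(-42)) = 15*((½)*(-1/42)*1343) = 15*(-1343/84) = -6715/28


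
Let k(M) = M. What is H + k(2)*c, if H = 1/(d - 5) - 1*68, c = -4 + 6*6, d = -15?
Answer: -81/20 ≈ -4.0500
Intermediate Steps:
c = 32 (c = -4 + 36 = 32)
H = -1361/20 (H = 1/(-15 - 5) - 1*68 = 1/(-20) - 68 = -1/20 - 68 = -1361/20 ≈ -68.050)
H + k(2)*c = -1361/20 + 2*32 = -1361/20 + 64 = -81/20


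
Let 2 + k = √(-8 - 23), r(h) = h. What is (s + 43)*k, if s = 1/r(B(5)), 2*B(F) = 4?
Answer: -87 + 87*I*√31/2 ≈ -87.0 + 242.2*I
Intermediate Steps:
B(F) = 2 (B(F) = (½)*4 = 2)
k = -2 + I*√31 (k = -2 + √(-8 - 23) = -2 + √(-31) = -2 + I*√31 ≈ -2.0 + 5.5678*I)
s = ½ (s = 1/2 = ½ ≈ 0.50000)
(s + 43)*k = (½ + 43)*(-2 + I*√31) = 87*(-2 + I*√31)/2 = -87 + 87*I*√31/2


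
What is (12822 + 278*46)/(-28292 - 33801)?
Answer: -25610/62093 ≈ -0.41245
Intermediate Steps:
(12822 + 278*46)/(-28292 - 33801) = (12822 + 12788)/(-62093) = 25610*(-1/62093) = -25610/62093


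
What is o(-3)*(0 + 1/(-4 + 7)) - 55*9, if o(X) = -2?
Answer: -1487/3 ≈ -495.67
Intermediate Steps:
o(-3)*(0 + 1/(-4 + 7)) - 55*9 = -2*(0 + 1/(-4 + 7)) - 55*9 = -2*(0 + 1/3) - 495 = -2*1/3 - 495 = -2/3 - 495 = -1487/3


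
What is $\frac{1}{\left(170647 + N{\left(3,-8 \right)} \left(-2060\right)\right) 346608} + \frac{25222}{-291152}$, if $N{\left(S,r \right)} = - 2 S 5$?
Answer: $- \frac{127005364864945}{1466095709953872} \approx -0.086628$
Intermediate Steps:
$N{\left(S,r \right)} = - 10 S$
$\frac{1}{\left(170647 + N{\left(3,-8 \right)} \left(-2060\right)\right) 346608} + \frac{25222}{-291152} = \frac{1}{\left(170647 + \left(-10\right) 3 \left(-2060\right)\right) 346608} + \frac{25222}{-291152} = \frac{1}{170647 - -61800} \cdot \frac{1}{346608} + 25222 \left(- \frac{1}{291152}\right) = \frac{1}{170647 + 61800} \cdot \frac{1}{346608} - \frac{12611}{145576} = \frac{1}{232447} \cdot \frac{1}{346608} - \frac{12611}{145576} = \frac{1}{80567989776} - \frac{12611}{145576} = - \frac{127005364864945}{1466095709953872}$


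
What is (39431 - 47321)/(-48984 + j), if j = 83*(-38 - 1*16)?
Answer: 1315/8911 ≈ 0.14757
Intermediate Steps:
j = -4482 (j = 83*(-38 - 16) = 83*(-54) = -4482)
(39431 - 47321)/(-48984 + j) = (39431 - 47321)/(-48984 - 4482) = -7890/(-53466) = -7890*(-1/53466) = 1315/8911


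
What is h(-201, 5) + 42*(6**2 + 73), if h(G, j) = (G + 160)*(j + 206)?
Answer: -4073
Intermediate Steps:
h(G, j) = (160 + G)*(206 + j)
h(-201, 5) + 42*(6**2 + 73) = (32960 + 160*5 + 206*(-201) - 201*5) + 42*(6**2 + 73) = (32960 + 800 - 41406 - 1005) + 42*(36 + 73) = -8651 + 42*109 = -8651 + 4578 = -4073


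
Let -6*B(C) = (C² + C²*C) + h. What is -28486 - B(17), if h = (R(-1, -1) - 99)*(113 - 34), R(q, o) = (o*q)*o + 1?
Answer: -57845/2 ≈ -28923.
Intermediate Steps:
R(q, o) = 1 + q*o² (R(q, o) = q*o² + 1 = 1 + q*o²)
h = -7821 (h = ((1 - 1*(-1)²) - 99)*(113 - 34) = ((1 - 1*1) - 99)*79 = ((1 - 1) - 99)*79 = (0 - 99)*79 = -99*79 = -7821)
B(C) = 2607/2 - C²/6 - C³/6 (B(C) = -((C² + C²*C) - 7821)/6 = -((C² + C³) - 7821)/6 = -(-7821 + C² + C³)/6 = 2607/2 - C²/6 - C³/6)
-28486 - B(17) = -28486 - (2607/2 - ⅙*17² - ⅙*17³) = -28486 - (2607/2 - ⅙*289 - ⅙*4913) = -28486 - (2607/2 - 289/6 - 4913/6) = -28486 - 1*873/2 = -28486 - 873/2 = -57845/2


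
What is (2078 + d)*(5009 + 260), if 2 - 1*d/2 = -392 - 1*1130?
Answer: 27008894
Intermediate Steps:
d = 3048 (d = 4 - 2*(-392 - 1*1130) = 4 - 2*(-392 - 1130) = 4 - 2*(-1522) = 4 + 3044 = 3048)
(2078 + d)*(5009 + 260) = (2078 + 3048)*(5009 + 260) = 5126*5269 = 27008894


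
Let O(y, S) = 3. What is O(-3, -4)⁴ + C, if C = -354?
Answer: -273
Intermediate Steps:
O(-3, -4)⁴ + C = 3⁴ - 354 = 81 - 354 = -273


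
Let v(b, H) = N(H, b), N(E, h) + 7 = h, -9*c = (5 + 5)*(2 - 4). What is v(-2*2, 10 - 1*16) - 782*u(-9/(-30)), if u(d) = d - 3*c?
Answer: 74516/15 ≈ 4967.7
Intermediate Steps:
c = 20/9 (c = -(5 + 5)*(2 - 4)/9 = -10*(-2)/9 = -⅑*(-20) = 20/9 ≈ 2.2222)
N(E, h) = -7 + h
v(b, H) = -7 + b
u(d) = -20/3 + d (u(d) = d - 3*20/9 = d - 20/3 = -20/3 + d)
v(-2*2, 10 - 1*16) - 782*u(-9/(-30)) = (-7 - 2*2) - 782*(-20/3 - 9/(-30)) = (-7 - 4) - 782*(-20/3 - 9*(-1/30)) = -11 - 782*(-20/3 + 3/10) = -11 - 782*(-191/30) = -11 + 74681/15 = 74516/15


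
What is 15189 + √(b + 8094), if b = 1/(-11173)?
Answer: 15189 + √1010421998153/11173 ≈ 15279.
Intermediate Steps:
b = -1/11173 ≈ -8.9501e-5
15189 + √(b + 8094) = 15189 + √(-1/11173 + 8094) = 15189 + √(90434261/11173) = 15189 + √1010421998153/11173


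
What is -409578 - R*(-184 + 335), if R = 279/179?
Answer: -73356591/179 ≈ -4.0981e+5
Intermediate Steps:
R = 279/179 (R = 279*(1/179) = 279/179 ≈ 1.5587)
-409578 - R*(-184 + 335) = -409578 - 279*(-184 + 335)/179 = -409578 - 279*151/179 = -409578 - 1*42129/179 = -409578 - 42129/179 = -73356591/179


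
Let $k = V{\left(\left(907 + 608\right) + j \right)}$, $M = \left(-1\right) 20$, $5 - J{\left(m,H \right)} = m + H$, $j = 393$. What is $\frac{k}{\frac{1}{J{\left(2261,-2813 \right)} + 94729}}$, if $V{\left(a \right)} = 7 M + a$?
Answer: $168465648$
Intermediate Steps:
$J{\left(m,H \right)} = 5 - H - m$ ($J{\left(m,H \right)} = 5 - \left(m + H\right) = 5 - \left(H + m\right) = 5 - H - m$)
$M = -20$
$V{\left(a \right)} = -140 + a$ ($V{\left(a \right)} = 7 \left(-20\right) + a = -140 + a$)
$k = 1768$ ($k = -140 + \left(\left(907 + 608\right) + 393\right) = -140 + \left(1515 + 393\right) = -140 + 1908 = 1768$)
$\frac{k}{\frac{1}{J{\left(2261,-2813 \right)} + 94729}} = \frac{1768}{\frac{1}{\left(5 - -2813 - 2261\right) + 94729}} = \frac{1768}{\frac{1}{\left(5 + 2813 - 2261\right) + 94729}} = \frac{1768}{\frac{1}{557 + 94729}} = \frac{1768}{\frac{1}{95286}} = 1768 \frac{1}{\frac{1}{95286}} = 1768 \cdot 95286 = 168465648$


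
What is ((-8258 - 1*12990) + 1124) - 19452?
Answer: -39576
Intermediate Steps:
((-8258 - 1*12990) + 1124) - 19452 = ((-8258 - 12990) + 1124) - 19452 = (-21248 + 1124) - 19452 = -20124 - 19452 = -39576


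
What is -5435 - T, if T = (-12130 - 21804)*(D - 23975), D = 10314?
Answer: -463577809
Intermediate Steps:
T = 463572374 (T = (-12130 - 21804)*(10314 - 23975) = -33934*(-13661) = 463572374)
-5435 - T = -5435 - 1*463572374 = -5435 - 463572374 = -463577809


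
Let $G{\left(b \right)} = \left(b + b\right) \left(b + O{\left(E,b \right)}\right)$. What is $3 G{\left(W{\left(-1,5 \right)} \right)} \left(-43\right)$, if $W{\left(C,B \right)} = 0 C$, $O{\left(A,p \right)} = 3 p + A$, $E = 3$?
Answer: $0$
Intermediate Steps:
$O{\left(A,p \right)} = A + 3 p$
$W{\left(C,B \right)} = 0$
$G{\left(b \right)} = 2 b \left(3 + 4 b\right)$ ($G{\left(b \right)} = \left(b + b\right) \left(b + \left(3 + 3 b\right)\right) = 2 b \left(3 + 4 b\right)$)
$3 G{\left(W{\left(-1,5 \right)} \right)} \left(-43\right) = 3 \cdot 2 \cdot 0 \left(3 + 4 \cdot 0\right) \left(-43\right) = 3 \cdot 2 \cdot 0 \left(3 + 0\right) \left(-43\right) = 3 \cdot 2 \cdot 0 \cdot 3 \left(-43\right) = 3 \cdot 0 \left(-43\right) = 0 \left(-43\right) = 0$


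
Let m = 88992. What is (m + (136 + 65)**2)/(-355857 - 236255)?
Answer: -129393/592112 ≈ -0.21853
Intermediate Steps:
(m + (136 + 65)**2)/(-355857 - 236255) = (88992 + (136 + 65)**2)/(-355857 - 236255) = (88992 + 201**2)/(-592112) = (88992 + 40401)*(-1/592112) = 129393*(-1/592112) = -129393/592112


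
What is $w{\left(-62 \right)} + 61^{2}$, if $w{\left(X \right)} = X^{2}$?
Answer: $7565$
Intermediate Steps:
$w{\left(-62 \right)} + 61^{2} = \left(-62\right)^{2} + 61^{2} = 3844 + 3721 = 7565$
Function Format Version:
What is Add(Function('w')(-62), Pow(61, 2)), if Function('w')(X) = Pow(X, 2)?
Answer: 7565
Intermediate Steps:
Add(Function('w')(-62), Pow(61, 2)) = Add(Pow(-62, 2), Pow(61, 2)) = Add(3844, 3721) = 7565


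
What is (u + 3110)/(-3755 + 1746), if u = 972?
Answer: -4082/2009 ≈ -2.0319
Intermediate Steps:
(u + 3110)/(-3755 + 1746) = (972 + 3110)/(-3755 + 1746) = 4082/(-2009) = 4082*(-1/2009) = -4082/2009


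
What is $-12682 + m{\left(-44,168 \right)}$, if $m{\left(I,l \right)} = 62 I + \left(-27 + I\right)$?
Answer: $-15481$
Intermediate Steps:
$m{\left(I,l \right)} = -27 + 63 I$
$-12682 + m{\left(-44,168 \right)} = -12682 + \left(-27 + 63 \left(-44\right)\right) = -12682 - 2799 = -15481$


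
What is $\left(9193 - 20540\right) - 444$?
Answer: $-11791$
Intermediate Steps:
$\left(9193 - 20540\right) - 444 = -11347 - 444 = -11791$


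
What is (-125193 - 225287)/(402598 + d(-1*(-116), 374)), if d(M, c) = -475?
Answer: -350480/402123 ≈ -0.87157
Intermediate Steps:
(-125193 - 225287)/(402598 + d(-1*(-116), 374)) = (-125193 - 225287)/(402598 - 475) = -350480/402123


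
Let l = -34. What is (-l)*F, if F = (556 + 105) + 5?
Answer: 22644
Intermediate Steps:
F = 666 (F = 661 + 5 = 666)
(-l)*F = -1*(-34)*666 = 34*666 = 22644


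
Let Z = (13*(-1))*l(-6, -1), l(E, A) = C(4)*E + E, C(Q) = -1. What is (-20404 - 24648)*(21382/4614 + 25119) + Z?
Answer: -2611224011648/2307 ≈ -1.1319e+9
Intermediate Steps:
l(E, A) = 0 (l(E, A) = -E + E = 0)
Z = 0 (Z = (13*(-1))*0 = -13*0 = 0)
(-20404 - 24648)*(21382/4614 + 25119) + Z = (-20404 - 24648)*(21382/4614 + 25119) + 0 = -45052*(21382*(1/4614) + 25119) + 0 = -45052*(10691/2307 + 25119) + 0 = -45052*57960224/2307 + 0 = -2611224011648/2307 + 0 = -2611224011648/2307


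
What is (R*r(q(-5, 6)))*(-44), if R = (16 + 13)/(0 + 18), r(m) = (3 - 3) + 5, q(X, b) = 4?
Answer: -3190/9 ≈ -354.44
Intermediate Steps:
r(m) = 5 (r(m) = 0 + 5 = 5)
R = 29/18 ≈ 1.6111
(R*r(q(-5, 6)))*(-44) = ((29/18)*5)*(-44) = (145/18)*(-44) = -3190/9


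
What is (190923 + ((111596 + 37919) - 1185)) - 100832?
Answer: 238421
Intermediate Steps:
(190923 + ((111596 + 37919) - 1185)) - 100832 = (190923 + (149515 - 1185)) - 100832 = (190923 + 148330) - 100832 = 339253 - 100832 = 238421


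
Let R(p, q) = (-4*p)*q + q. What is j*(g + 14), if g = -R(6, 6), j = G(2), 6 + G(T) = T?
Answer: -608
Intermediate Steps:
G(T) = -6 + T
R(p, q) = q - 4*p*q (R(p, q) = -4*p*q + q = q - 4*p*q)
j = -4 (j = -6 + 2 = -4)
g = 138 (g = -6*(1 - 4*6) = -6*(1 - 24) = -6*(-23) = -1*(-138) = 138)
j*(g + 14) = -4*(138 + 14) = -4*152 = -608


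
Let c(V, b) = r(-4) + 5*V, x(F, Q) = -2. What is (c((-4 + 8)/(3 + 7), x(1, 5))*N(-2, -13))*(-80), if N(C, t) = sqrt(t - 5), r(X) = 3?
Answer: -1200*I*sqrt(2) ≈ -1697.1*I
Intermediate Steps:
c(V, b) = 3 + 5*V
N(C, t) = sqrt(-5 + t)
(c((-4 + 8)/(3 + 7), x(1, 5))*N(-2, -13))*(-80) = ((3 + 5*((-4 + 8)/(3 + 7)))*sqrt(-5 - 13))*(-80) = ((3 + 5*(4/10))*sqrt(-18))*(-80) = ((3 + 5*(4*(1/10)))*(3*I*sqrt(2)))*(-80) = ((3 + 5*(2/5))*(3*I*sqrt(2)))*(-80) = ((3 + 2)*(3*I*sqrt(2)))*(-80) = (5*(3*I*sqrt(2)))*(-80) = (15*I*sqrt(2))*(-80) = -1200*I*sqrt(2)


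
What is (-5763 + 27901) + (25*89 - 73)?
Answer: 24290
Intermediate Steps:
(-5763 + 27901) + (25*89 - 73) = 22138 + (2225 - 73) = 22138 + 2152 = 24290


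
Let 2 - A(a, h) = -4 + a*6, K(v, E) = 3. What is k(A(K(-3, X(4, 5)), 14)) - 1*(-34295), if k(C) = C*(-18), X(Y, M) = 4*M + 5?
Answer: 34511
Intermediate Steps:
X(Y, M) = 5 + 4*M
A(a, h) = 6 - 6*a (A(a, h) = 2 - (-4 + a*6) = 2 - (-4 + 6*a) = 2 + (4 - 6*a) = 6 - 6*a)
k(C) = -18*C
k(A(K(-3, X(4, 5)), 14)) - 1*(-34295) = -18*(6 - 6*3) - 1*(-34295) = -18*(6 - 18) + 34295 = -18*(-12) + 34295 = 216 + 34295 = 34511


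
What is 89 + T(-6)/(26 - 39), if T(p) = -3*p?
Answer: 1139/13 ≈ 87.615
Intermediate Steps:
89 + T(-6)/(26 - 39) = 89 + (-3*(-6))/(26 - 39) = 89 + 18/(-13) = 89 + 18*(-1/13) = 89 - 18/13 = 1139/13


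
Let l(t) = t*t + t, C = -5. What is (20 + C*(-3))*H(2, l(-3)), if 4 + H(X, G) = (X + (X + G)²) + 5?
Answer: 2345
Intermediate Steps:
l(t) = t + t² (l(t) = t² + t = t + t²)
H(X, G) = 1 + X + (G + X)² (H(X, G) = -4 + ((X + (X + G)²) + 5) = -4 + ((X + (G + X)²) + 5) = -4 + (5 + X + (G + X)²) = 1 + X + (G + X)²)
(20 + C*(-3))*H(2, l(-3)) = (20 - 5*(-3))*(1 + 2 + (-3*(1 - 3) + 2)²) = (20 + 15)*(1 + 2 + (-3*(-2) + 2)²) = 35*(1 + 2 + (6 + 2)²) = 35*(1 + 2 + 8²) = 35*(1 + 2 + 64) = 35*67 = 2345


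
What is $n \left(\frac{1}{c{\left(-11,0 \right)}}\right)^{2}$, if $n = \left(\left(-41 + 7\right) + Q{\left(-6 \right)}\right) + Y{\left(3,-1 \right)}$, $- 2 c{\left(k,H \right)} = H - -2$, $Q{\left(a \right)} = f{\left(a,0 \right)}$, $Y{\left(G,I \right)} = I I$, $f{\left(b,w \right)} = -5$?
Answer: $-38$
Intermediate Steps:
$Y{\left(G,I \right)} = I^{2}$
$Q{\left(a \right)} = -5$
$c{\left(k,H \right)} = -1 - \frac{H}{2}$ ($c{\left(k,H \right)} = - \frac{H - -2}{2} = - \frac{H + 2}{2} = - \frac{2 + H}{2} = -1 - \frac{H}{2}$)
$n = -38$ ($n = \left(\left(-41 + 7\right) - 5\right) + \left(-1\right)^{2} = \left(-34 - 5\right) + 1 = -39 + 1 = -38$)
$n \left(\frac{1}{c{\left(-11,0 \right)}}\right)^{2} = - 38 \left(\frac{1}{-1 - 0}\right)^{2} = - 38 \left(\frac{1}{-1 + 0}\right)^{2} = - 38 \left(\frac{1}{-1}\right)^{2} = - 38 \left(-1\right)^{2} = \left(-38\right) 1 = -38$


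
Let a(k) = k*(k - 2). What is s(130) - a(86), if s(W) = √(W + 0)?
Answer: -7224 + √130 ≈ -7212.6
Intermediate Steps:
a(k) = k*(-2 + k)
s(W) = √W
s(130) - a(86) = √130 - 86*(-2 + 86) = √130 - 86*84 = √130 - 1*7224 = √130 - 7224 = -7224 + √130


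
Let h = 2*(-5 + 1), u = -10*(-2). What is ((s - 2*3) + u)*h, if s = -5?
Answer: -72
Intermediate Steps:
u = 20
h = -8 (h = 2*(-4) = -8)
((s - 2*3) + u)*h = ((-5 - 2*3) + 20)*(-8) = ((-5 - 6) + 20)*(-8) = (-11 + 20)*(-8) = 9*(-8) = -72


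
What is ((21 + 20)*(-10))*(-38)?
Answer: 15580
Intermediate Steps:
((21 + 20)*(-10))*(-38) = (41*(-10))*(-38) = -410*(-38) = 15580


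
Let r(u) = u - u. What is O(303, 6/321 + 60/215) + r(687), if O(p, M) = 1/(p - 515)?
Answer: -1/212 ≈ -0.0047170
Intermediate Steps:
O(p, M) = 1/(-515 + p)
r(u) = 0
O(303, 6/321 + 60/215) + r(687) = 1/(-515 + 303) + 0 = 1/(-212) + 0 = -1/212 + 0 = -1/212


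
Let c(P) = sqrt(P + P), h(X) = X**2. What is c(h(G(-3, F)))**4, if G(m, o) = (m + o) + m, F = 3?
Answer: 324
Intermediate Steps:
G(m, o) = o + 2*m
c(P) = sqrt(2)*sqrt(P) (c(P) = sqrt(2*P) = sqrt(2)*sqrt(P))
c(h(G(-3, F)))**4 = (sqrt(2)*sqrt((3 + 2*(-3))**2))**4 = (sqrt(2)*sqrt((3 - 6)**2))**4 = (sqrt(2)*sqrt((-3)**2))**4 = (sqrt(2)*sqrt(9))**4 = (sqrt(2)*3)**4 = (3*sqrt(2))**4 = 324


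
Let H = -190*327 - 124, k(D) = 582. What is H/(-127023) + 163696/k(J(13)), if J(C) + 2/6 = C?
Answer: 3471564806/12321231 ≈ 281.75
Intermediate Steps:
J(C) = -⅓ + C
H = -62254 (H = -62130 - 124 = -62254)
H/(-127023) + 163696/k(J(13)) = -62254/(-127023) + 163696/582 = -62254*(-1/127023) + 163696*(1/582) = 62254/127023 + 81848/291 = 3471564806/12321231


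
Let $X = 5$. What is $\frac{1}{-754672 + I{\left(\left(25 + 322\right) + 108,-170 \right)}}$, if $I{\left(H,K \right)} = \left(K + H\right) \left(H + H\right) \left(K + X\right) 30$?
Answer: $- \frac{1}{1284537172} \approx -7.7849 \cdot 10^{-10}$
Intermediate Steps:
$I{\left(H,K \right)} = 60 H \left(5 + K\right) \left(H + K\right)$ ($I{\left(H,K \right)} = \left(K + H\right) \left(H + H\right) \left(K + 5\right) 30 = \left(H + K\right) 2 H \left(5 + K\right) 30 = 2 H \left(5 + K\right) \left(H + K\right) 30 = 60 H \left(5 + K\right) \left(H + K\right)$)
$\frac{1}{-754672 + I{\left(\left(25 + 322\right) + 108,-170 \right)}} = \frac{1}{-754672 + 60 \left(\left(25 + 322\right) + 108\right) \left(\left(-170\right)^{2} + 5 \left(\left(25 + 322\right) + 108\right) + 5 \left(-170\right) + \left(\left(25 + 322\right) + 108\right) \left(-170\right)\right)} = \frac{1}{-754672 + 60 \left(347 + 108\right) \left(28900 + 5 \left(347 + 108\right) - 850 + \left(347 + 108\right) \left(-170\right)\right)} = \frac{1}{-754672 + 60 \cdot 455 \left(28900 + 5 \cdot 455 - 850 + 455 \left(-170\right)\right)} = \frac{1}{-754672 + 60 \cdot 455 \left(28900 + 2275 - 850 - 77350\right)} = \frac{1}{-754672 + 60 \cdot 455 \left(-47025\right)} = \frac{1}{-754672 - 1283782500} = \frac{1}{-1284537172} = - \frac{1}{1284537172}$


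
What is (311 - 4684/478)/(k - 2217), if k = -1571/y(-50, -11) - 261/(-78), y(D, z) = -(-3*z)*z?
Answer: -679413306/5003061329 ≈ -0.13580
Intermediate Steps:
y(D, z) = 3*z² (y(D, z) = -(-3)*z² = 3*z²)
k = -9265/9438 (k = -1571/(3*(-11)²) - 261/(-78) = -1571/(3*121) - 261*(-1/78) = -1571/363 + 87/26 = -9265/9438 ≈ -0.98167)
(311 - 4684/478)/(k - 2217) = (311 - 4684/478)/(-9265/9438 - 2217) = (311 - 4684*1/478)/(-20933311/9438) = (311 - 2342/239)*(-9438/20933311) = (71987/239)*(-9438/20933311) = -679413306/5003061329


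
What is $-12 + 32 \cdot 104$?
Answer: $3316$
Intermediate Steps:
$-12 + 32 \cdot 104 = -12 + 3328 = 3316$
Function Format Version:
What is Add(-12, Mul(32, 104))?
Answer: 3316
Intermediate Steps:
Add(-12, Mul(32, 104)) = Add(-12, 3328) = 3316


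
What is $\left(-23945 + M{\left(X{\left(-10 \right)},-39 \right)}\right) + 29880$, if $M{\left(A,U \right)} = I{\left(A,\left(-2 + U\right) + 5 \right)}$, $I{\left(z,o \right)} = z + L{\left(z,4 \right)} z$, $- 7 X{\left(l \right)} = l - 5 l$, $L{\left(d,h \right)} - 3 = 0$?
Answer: $\frac{41385}{7} \approx 5912.1$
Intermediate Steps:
$L{\left(d,h \right)} = 3$ ($L{\left(d,h \right)} = 3 + 0 = 3$)
$X{\left(l \right)} = \frac{4 l}{7}$ ($X{\left(l \right)} = - \frac{l - 5 l}{7} = - \frac{\left(-4\right) l}{7} = \frac{4 l}{7}$)
$I{\left(z,o \right)} = 4 z$ ($I{\left(z,o \right)} = z + 3 z = 4 z$)
$M{\left(A,U \right)} = 4 A$
$\left(-23945 + M{\left(X{\left(-10 \right)},-39 \right)}\right) + 29880 = \left(-23945 + 4 \cdot \frac{4}{7} \left(-10\right)\right) + 29880 = \left(-23945 + 4 \left(- \frac{40}{7}\right)\right) + 29880 = \left(-23945 - \frac{160}{7}\right) + 29880 = - \frac{167775}{7} + 29880 = \frac{41385}{7}$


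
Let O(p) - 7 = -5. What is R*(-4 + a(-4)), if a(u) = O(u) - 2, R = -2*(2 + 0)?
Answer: 16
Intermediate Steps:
R = -4 (R = -2*2 = -4)
O(p) = 2 (O(p) = 7 - 5 = 2)
a(u) = 0 (a(u) = 2 - 2 = 0)
R*(-4 + a(-4)) = -4*(-4 + 0) = -4*(-4) = 16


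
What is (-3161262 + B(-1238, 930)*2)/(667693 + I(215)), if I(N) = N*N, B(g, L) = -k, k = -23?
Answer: -1580608/356959 ≈ -4.4280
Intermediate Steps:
B(g, L) = 23 (B(g, L) = -1*(-23) = 23)
I(N) = N²
(-3161262 + B(-1238, 930)*2)/(667693 + I(215)) = (-3161262 + 23*2)/(667693 + 215²) = (-3161262 + 46)/(667693 + 46225) = -3161216/713918 = -3161216*1/713918 = -1580608/356959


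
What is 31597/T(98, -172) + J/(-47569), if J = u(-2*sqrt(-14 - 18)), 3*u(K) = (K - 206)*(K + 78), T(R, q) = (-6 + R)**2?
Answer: 4646196023/1207872048 - 1024*I*sqrt(2)/142707 ≈ 3.8466 - 0.010148*I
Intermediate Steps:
u(K) = (-206 + K)*(78 + K)/3 (u(K) = ((K - 206)*(K + 78))/3 = ((-206 + K)*(78 + K))/3 = (-206 + K)*(78 + K)/3)
J = -16196/3 + 1024*I*sqrt(2)/3 (J = -5356 - (-256)*sqrt(-14 - 18)/3 + (-2*sqrt(-14 - 18))**2/3 = -5356 - (-256)*sqrt(-32)/3 + (-8*I*sqrt(2))**2/3 = -5356 - (-256)*4*I*sqrt(2)/3 + (-8*I*sqrt(2))**2/3 = -5356 - (-1024)*I*sqrt(2)/3 + (-8*I*sqrt(2))**2/3 = -5356 + 1024*I*sqrt(2)/3 + (1/3)*(-128) = -5356 + 1024*I*sqrt(2)/3 - 128/3 = -16196/3 + 1024*I*sqrt(2)/3 ≈ -5398.7 + 482.72*I)
31597/T(98, -172) + J/(-47569) = 31597/((-6 + 98)**2) + (-16196/3 + 1024*I*sqrt(2)/3)/(-47569) = 31597/(92**2) + (-16196/3 + 1024*I*sqrt(2)/3)*(-1/47569) = 31597/8464 + (16196/142707 - 1024*I*sqrt(2)/142707) = 4646196023/1207872048 - 1024*I*sqrt(2)/142707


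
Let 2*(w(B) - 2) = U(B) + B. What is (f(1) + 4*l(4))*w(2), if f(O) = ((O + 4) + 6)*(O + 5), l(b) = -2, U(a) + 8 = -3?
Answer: -145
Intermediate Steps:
U(a) = -11 (U(a) = -8 - 3 = -11)
f(O) = (5 + O)*(10 + O) (f(O) = ((4 + O) + 6)*(5 + O) = (10 + O)*(5 + O) = (5 + O)*(10 + O))
w(B) = -7/2 + B/2 (w(B) = 2 + (-11 + B)/2 = 2 + (-11/2 + B/2) = -7/2 + B/2)
(f(1) + 4*l(4))*w(2) = ((50 + 1**2 + 15*1) + 4*(-2))*(-7/2 + (1/2)*2) = ((50 + 1 + 15) - 8)*(-7/2 + 1) = (66 - 8)*(-5/2) = 58*(-5/2) = -145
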